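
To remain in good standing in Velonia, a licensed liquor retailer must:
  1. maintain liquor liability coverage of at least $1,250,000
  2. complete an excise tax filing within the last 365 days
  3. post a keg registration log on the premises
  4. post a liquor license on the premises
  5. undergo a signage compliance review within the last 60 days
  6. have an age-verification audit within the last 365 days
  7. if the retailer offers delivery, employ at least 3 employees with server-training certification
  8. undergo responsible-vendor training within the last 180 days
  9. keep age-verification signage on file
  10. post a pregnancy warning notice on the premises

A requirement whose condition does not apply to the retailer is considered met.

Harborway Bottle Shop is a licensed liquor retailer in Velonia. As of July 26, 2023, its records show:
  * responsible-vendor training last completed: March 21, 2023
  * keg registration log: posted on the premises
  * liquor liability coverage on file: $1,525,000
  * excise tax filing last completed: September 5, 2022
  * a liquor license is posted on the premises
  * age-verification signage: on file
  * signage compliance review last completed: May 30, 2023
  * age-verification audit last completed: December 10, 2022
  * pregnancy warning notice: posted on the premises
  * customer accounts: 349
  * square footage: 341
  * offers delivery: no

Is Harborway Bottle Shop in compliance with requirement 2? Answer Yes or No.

2. excise tax filing 324 days ago vs limit 365 → met

Yes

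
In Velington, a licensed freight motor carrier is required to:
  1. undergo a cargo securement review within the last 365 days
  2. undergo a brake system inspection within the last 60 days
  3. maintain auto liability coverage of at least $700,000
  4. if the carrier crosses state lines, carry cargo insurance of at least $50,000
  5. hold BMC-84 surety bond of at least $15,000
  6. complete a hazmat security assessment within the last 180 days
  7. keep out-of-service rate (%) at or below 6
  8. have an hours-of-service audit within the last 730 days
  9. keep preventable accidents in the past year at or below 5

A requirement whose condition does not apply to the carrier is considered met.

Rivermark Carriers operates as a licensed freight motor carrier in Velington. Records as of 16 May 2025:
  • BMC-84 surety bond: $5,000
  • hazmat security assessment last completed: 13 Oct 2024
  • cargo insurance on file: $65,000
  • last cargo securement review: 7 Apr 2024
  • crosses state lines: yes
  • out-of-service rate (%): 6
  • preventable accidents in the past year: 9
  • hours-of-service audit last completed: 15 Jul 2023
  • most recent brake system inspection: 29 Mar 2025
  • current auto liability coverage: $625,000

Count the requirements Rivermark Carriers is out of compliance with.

5

1. cargo securement review 404 days ago vs limit 365 → not met
2. brake system inspection 48 days ago vs limit 60 → met
3. auto liability coverage $625,000 < $700,000 → not met
4. condition 'crosses state lines' holds; cargo insurance $65,000 ≥ $50,000 → met
5. BMC-84 surety bond $5,000 < $15,000 → not met
6. hazmat security assessment 215 days ago vs limit 180 → not met
7. out-of-service rate (%) 6 ≤ 6 → met
8. hours-of-service audit 671 days ago vs limit 730 → met
9. preventable accidents in the past year 9 > 5 → not met
Not met: 5 of 9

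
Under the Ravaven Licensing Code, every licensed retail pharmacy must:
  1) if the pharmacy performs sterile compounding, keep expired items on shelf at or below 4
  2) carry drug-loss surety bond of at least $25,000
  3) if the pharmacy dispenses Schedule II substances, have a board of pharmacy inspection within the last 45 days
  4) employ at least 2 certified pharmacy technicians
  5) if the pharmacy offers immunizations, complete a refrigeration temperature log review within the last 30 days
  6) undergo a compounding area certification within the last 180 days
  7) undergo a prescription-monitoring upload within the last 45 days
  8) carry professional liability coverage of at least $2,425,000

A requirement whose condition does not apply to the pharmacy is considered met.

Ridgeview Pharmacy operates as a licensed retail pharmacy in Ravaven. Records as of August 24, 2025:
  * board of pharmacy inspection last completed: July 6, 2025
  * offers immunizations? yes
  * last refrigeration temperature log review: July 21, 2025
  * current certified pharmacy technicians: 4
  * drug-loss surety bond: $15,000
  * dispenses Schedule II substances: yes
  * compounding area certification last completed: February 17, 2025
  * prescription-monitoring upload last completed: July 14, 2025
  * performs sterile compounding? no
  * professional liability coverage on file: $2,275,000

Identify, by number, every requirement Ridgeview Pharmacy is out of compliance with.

1. condition 'performs sterile compounding' does not hold → requirement n/a → met
2. drug-loss surety bond $15,000 < $25,000 → not met
3. condition 'dispenses Schedule II substances' holds; board of pharmacy inspection 49 days ago vs limit 45 → not met
4. certified pharmacy technicians 4 ≥ 2 → met
5. condition 'offers immunizations' holds; refrigeration temperature log review 34 days ago vs limit 30 → not met
6. compounding area certification 188 days ago vs limit 180 → not met
7. prescription-monitoring upload 41 days ago vs limit 45 → met
8. professional liability coverage $2,275,000 < $2,425,000 → not met
Not met: 2, 3, 5, 6, 8

2, 3, 5, 6, 8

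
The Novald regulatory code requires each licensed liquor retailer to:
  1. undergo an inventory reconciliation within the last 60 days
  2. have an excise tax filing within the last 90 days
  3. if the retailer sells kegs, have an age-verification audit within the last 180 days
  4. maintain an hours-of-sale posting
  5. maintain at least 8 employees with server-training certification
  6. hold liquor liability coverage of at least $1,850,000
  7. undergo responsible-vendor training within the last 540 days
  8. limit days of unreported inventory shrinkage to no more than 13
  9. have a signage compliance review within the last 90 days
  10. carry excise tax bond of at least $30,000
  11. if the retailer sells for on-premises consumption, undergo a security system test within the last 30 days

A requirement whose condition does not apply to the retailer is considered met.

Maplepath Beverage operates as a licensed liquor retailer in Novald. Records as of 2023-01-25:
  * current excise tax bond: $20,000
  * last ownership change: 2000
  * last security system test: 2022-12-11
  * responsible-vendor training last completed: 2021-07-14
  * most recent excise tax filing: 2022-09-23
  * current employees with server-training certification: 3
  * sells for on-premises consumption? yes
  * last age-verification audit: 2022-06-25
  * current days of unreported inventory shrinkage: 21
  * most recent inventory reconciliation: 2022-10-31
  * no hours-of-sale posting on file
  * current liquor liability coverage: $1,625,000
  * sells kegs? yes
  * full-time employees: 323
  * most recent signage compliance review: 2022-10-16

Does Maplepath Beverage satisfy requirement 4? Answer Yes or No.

4. hours-of-sale posting absent → not met

No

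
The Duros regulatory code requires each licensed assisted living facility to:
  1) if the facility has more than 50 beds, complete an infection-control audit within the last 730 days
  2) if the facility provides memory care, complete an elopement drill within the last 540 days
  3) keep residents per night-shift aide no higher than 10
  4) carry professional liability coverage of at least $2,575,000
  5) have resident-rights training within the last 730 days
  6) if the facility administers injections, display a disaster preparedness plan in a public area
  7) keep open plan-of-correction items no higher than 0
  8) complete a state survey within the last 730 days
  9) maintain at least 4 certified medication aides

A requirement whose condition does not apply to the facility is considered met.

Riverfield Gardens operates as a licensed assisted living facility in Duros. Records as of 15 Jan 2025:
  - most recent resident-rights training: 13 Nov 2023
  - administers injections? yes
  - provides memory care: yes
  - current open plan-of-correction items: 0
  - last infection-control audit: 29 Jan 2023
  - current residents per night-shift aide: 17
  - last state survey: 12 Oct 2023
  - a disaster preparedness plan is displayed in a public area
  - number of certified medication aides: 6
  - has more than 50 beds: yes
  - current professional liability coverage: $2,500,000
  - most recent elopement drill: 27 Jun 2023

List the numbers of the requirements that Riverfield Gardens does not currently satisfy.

1. condition 'has more than 50 beds' holds; infection-control audit 717 days ago vs limit 730 → met
2. condition 'provides memory care' holds; elopement drill 568 days ago vs limit 540 → not met
3. residents per night-shift aide 17 > 10 → not met
4. professional liability coverage $2,500,000 < $2,575,000 → not met
5. resident-rights training 429 days ago vs limit 730 → met
6. condition 'administers injections' holds; disaster preparedness plan present → met
7. open plan-of-correction items 0 ≤ 0 → met
8. state survey 461 days ago vs limit 730 → met
9. certified medication aides 6 ≥ 4 → met
Not met: 2, 3, 4

2, 3, 4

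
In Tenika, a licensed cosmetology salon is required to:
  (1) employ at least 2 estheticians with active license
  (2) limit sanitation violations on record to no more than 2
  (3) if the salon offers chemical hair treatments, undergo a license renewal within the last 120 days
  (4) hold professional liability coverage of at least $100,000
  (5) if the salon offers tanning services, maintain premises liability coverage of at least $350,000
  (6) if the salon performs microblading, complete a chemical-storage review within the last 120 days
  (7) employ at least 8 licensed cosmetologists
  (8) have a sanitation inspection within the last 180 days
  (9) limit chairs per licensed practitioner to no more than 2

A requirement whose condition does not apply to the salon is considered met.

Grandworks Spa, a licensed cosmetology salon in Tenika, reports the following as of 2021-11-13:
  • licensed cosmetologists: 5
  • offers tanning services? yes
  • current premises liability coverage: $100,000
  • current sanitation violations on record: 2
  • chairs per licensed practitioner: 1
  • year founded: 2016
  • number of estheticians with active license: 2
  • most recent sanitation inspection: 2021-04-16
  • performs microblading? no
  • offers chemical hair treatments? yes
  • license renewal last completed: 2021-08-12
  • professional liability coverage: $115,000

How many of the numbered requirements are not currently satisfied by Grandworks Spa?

3

1. estheticians with active license 2 ≥ 2 → met
2. sanitation violations on record 2 ≤ 2 → met
3. condition 'offers chemical hair treatments' holds; license renewal 93 days ago vs limit 120 → met
4. professional liability coverage $115,000 ≥ $100,000 → met
5. condition 'offers tanning services' holds; premises liability coverage $100,000 < $350,000 → not met
6. condition 'performs microblading' does not hold → requirement n/a → met
7. licensed cosmetologists 5 < 8 → not met
8. sanitation inspection 211 days ago vs limit 180 → not met
9. chairs per licensed practitioner 1 ≤ 2 → met
Not met: 3 of 9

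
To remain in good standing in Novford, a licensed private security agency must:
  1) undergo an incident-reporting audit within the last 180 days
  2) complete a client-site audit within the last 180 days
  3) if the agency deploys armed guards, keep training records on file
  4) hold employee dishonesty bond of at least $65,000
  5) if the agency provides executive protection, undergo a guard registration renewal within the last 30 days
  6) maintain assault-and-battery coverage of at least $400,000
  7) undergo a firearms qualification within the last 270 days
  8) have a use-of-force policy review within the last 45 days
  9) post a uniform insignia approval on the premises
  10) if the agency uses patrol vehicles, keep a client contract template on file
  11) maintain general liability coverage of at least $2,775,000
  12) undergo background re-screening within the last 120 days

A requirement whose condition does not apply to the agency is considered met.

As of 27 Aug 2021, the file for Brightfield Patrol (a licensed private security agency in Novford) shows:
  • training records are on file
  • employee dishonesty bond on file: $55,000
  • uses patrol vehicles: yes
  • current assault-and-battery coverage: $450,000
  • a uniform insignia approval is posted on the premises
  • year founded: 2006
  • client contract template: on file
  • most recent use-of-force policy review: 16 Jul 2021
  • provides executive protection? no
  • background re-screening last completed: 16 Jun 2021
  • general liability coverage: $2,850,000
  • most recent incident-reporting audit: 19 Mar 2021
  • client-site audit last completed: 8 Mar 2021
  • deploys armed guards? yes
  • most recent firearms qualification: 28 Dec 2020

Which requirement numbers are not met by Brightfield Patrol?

4

1. incident-reporting audit 161 days ago vs limit 180 → met
2. client-site audit 172 days ago vs limit 180 → met
3. condition 'deploys armed guards' holds; training records present → met
4. employee dishonesty bond $55,000 < $65,000 → not met
5. condition 'provides executive protection' does not hold → requirement n/a → met
6. assault-and-battery coverage $450,000 ≥ $400,000 → met
7. firearms qualification 242 days ago vs limit 270 → met
8. use-of-force policy review 42 days ago vs limit 45 → met
9. uniform insignia approval present → met
10. condition 'uses patrol vehicles' holds; client contract template present → met
11. general liability coverage $2,850,000 ≥ $2,775,000 → met
12. background re-screening 72 days ago vs limit 120 → met
Not met: 4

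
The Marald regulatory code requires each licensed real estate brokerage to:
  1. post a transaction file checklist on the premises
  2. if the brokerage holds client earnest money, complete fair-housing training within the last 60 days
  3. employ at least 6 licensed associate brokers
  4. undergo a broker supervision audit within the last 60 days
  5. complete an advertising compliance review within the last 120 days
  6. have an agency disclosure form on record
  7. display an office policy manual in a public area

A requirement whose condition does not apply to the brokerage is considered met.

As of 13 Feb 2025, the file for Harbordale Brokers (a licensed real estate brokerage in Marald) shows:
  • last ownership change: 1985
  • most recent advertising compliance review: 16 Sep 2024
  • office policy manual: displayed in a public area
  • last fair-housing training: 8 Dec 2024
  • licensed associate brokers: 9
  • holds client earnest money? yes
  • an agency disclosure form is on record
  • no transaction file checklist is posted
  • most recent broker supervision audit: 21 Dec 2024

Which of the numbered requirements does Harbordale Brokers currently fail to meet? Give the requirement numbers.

1. transaction file checklist absent → not met
2. condition 'holds client earnest money' holds; fair-housing training 67 days ago vs limit 60 → not met
3. licensed associate brokers 9 ≥ 6 → met
4. broker supervision audit 54 days ago vs limit 60 → met
5. advertising compliance review 150 days ago vs limit 120 → not met
6. agency disclosure form present → met
7. office policy manual present → met
Not met: 1, 2, 5

1, 2, 5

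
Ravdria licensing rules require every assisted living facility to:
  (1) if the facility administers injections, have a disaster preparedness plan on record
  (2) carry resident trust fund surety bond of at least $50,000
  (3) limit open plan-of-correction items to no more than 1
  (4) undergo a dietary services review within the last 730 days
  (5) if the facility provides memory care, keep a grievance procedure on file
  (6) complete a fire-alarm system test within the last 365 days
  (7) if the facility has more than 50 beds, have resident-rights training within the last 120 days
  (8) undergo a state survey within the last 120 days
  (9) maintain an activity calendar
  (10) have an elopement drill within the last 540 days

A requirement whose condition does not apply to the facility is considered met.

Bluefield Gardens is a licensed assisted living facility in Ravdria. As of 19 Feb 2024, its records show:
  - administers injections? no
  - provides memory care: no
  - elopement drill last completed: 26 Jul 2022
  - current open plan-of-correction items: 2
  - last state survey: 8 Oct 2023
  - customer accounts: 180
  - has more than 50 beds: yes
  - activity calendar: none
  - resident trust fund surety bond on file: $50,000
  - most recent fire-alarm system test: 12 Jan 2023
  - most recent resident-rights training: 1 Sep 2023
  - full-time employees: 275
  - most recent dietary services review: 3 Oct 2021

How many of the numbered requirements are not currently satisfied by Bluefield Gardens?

7

1. condition 'administers injections' does not hold → requirement n/a → met
2. resident trust fund surety bond $50,000 ≥ $50,000 → met
3. open plan-of-correction items 2 > 1 → not met
4. dietary services review 869 days ago vs limit 730 → not met
5. condition 'provides memory care' does not hold → requirement n/a → met
6. fire-alarm system test 403 days ago vs limit 365 → not met
7. condition 'has more than 50 beds' holds; resident-rights training 171 days ago vs limit 120 → not met
8. state survey 134 days ago vs limit 120 → not met
9. activity calendar absent → not met
10. elopement drill 573 days ago vs limit 540 → not met
Not met: 7 of 10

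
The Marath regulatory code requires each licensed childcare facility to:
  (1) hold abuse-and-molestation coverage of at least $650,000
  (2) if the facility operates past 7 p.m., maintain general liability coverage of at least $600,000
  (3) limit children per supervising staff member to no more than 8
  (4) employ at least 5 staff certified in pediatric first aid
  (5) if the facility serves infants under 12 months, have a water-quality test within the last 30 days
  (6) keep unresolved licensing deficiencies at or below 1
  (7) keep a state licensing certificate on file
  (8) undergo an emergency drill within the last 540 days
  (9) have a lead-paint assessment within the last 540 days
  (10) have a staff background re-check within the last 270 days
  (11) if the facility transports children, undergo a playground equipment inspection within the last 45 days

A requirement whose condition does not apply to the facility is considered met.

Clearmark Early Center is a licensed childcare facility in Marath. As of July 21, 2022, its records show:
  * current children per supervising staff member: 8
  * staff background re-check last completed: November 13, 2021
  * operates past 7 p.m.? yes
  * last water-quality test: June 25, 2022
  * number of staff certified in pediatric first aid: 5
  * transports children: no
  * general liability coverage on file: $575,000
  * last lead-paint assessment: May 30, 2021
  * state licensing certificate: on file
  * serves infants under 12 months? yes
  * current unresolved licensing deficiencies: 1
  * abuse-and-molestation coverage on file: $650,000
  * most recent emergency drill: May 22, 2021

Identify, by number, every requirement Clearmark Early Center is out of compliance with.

2

1. abuse-and-molestation coverage $650,000 ≥ $650,000 → met
2. condition 'operates past 7 p.m.' holds; general liability coverage $575,000 < $600,000 → not met
3. children per supervising staff member 8 ≤ 8 → met
4. staff certified in pediatric first aid 5 ≥ 5 → met
5. condition 'serves infants under 12 months' holds; water-quality test 26 days ago vs limit 30 → met
6. unresolved licensing deficiencies 1 ≤ 1 → met
7. state licensing certificate present → met
8. emergency drill 425 days ago vs limit 540 → met
9. lead-paint assessment 417 days ago vs limit 540 → met
10. staff background re-check 250 days ago vs limit 270 → met
11. condition 'transports children' does not hold → requirement n/a → met
Not met: 2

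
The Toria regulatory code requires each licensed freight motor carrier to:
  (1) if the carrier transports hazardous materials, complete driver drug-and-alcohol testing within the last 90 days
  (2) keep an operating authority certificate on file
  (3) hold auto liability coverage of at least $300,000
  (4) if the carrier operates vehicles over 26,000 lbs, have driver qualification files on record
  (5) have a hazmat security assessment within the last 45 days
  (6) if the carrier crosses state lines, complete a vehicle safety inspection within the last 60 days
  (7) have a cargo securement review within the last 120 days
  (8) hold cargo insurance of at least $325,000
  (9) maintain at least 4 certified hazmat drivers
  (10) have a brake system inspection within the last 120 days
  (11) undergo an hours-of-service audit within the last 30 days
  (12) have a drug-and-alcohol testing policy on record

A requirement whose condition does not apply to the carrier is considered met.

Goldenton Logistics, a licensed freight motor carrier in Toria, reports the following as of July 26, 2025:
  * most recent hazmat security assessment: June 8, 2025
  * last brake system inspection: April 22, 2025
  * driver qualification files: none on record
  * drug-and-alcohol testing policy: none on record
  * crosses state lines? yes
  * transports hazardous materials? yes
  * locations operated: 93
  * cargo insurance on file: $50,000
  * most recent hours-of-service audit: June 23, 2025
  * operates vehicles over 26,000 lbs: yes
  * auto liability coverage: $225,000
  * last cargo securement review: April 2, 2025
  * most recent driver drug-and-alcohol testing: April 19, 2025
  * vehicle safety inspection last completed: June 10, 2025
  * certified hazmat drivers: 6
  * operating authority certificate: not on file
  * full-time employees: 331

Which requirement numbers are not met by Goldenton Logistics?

1, 2, 3, 4, 5, 8, 11, 12

1. condition 'transports hazardous materials' holds; driver drug-and-alcohol testing 98 days ago vs limit 90 → not met
2. operating authority certificate absent → not met
3. auto liability coverage $225,000 < $300,000 → not met
4. condition 'operates vehicles over 26,000 lbs' holds; driver qualification files absent → not met
5. hazmat security assessment 48 days ago vs limit 45 → not met
6. condition 'crosses state lines' holds; vehicle safety inspection 46 days ago vs limit 60 → met
7. cargo securement review 115 days ago vs limit 120 → met
8. cargo insurance $50,000 < $325,000 → not met
9. certified hazmat drivers 6 ≥ 4 → met
10. brake system inspection 95 days ago vs limit 120 → met
11. hours-of-service audit 33 days ago vs limit 30 → not met
12. drug-and-alcohol testing policy absent → not met
Not met: 1, 2, 3, 4, 5, 8, 11, 12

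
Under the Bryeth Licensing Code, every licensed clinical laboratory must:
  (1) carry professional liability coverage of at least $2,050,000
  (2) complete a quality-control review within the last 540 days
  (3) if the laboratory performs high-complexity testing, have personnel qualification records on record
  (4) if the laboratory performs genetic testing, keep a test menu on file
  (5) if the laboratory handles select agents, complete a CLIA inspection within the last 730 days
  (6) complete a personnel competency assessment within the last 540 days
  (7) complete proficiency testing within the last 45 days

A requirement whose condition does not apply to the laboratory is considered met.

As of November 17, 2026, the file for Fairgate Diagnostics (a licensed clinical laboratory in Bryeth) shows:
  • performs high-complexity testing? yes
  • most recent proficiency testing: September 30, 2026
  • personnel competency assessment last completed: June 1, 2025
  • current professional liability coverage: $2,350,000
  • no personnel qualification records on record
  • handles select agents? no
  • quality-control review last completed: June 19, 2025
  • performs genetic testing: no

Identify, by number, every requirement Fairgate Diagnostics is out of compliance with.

1. professional liability coverage $2,350,000 ≥ $2,050,000 → met
2. quality-control review 516 days ago vs limit 540 → met
3. condition 'performs high-complexity testing' holds; personnel qualification records absent → not met
4. condition 'performs genetic testing' does not hold → requirement n/a → met
5. condition 'handles select agents' does not hold → requirement n/a → met
6. personnel competency assessment 534 days ago vs limit 540 → met
7. proficiency testing 48 days ago vs limit 45 → not met
Not met: 3, 7

3, 7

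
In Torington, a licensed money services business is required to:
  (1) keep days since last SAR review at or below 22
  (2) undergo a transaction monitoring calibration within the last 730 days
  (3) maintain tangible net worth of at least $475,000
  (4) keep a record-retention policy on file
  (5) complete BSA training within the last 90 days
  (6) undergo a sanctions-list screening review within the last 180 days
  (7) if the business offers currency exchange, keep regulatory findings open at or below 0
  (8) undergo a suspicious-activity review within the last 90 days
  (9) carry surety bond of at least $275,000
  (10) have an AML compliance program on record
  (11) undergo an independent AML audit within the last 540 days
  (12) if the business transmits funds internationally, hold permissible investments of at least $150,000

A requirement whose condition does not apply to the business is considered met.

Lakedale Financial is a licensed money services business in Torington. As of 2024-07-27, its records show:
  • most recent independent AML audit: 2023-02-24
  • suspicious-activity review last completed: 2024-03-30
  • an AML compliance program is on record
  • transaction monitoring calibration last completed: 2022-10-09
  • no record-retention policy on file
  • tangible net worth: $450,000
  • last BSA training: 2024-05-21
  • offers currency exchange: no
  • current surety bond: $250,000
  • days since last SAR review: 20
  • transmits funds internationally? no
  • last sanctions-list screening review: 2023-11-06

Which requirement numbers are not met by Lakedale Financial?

3, 4, 6, 8, 9

1. days since last SAR review 20 ≤ 22 → met
2. transaction monitoring calibration 657 days ago vs limit 730 → met
3. tangible net worth $450,000 < $475,000 → not met
4. record-retention policy absent → not met
5. BSA training 67 days ago vs limit 90 → met
6. sanctions-list screening review 264 days ago vs limit 180 → not met
7. condition 'offers currency exchange' does not hold → requirement n/a → met
8. suspicious-activity review 119 days ago vs limit 90 → not met
9. surety bond $250,000 < $275,000 → not met
10. AML compliance program present → met
11. independent AML audit 519 days ago vs limit 540 → met
12. condition 'transmits funds internationally' does not hold → requirement n/a → met
Not met: 3, 4, 6, 8, 9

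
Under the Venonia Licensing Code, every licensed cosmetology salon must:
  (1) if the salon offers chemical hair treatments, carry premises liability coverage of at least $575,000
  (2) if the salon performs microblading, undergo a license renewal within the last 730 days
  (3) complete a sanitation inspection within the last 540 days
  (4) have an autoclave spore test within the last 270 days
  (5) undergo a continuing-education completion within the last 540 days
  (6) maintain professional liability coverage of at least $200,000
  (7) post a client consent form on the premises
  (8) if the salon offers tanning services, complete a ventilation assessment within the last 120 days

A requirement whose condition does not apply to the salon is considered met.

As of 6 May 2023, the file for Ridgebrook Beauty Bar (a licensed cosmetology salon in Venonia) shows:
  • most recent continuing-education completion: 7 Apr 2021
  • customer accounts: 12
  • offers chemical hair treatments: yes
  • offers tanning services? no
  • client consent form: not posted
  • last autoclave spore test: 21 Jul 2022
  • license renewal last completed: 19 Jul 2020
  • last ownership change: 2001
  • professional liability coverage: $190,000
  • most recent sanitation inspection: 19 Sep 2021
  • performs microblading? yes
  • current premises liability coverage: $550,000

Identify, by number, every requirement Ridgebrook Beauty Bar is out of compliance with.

1, 2, 3, 4, 5, 6, 7

1. condition 'offers chemical hair treatments' holds; premises liability coverage $550,000 < $575,000 → not met
2. condition 'performs microblading' holds; license renewal 1021 days ago vs limit 730 → not met
3. sanitation inspection 594 days ago vs limit 540 → not met
4. autoclave spore test 289 days ago vs limit 270 → not met
5. continuing-education completion 759 days ago vs limit 540 → not met
6. professional liability coverage $190,000 < $200,000 → not met
7. client consent form absent → not met
8. condition 'offers tanning services' does not hold → requirement n/a → met
Not met: 1, 2, 3, 4, 5, 6, 7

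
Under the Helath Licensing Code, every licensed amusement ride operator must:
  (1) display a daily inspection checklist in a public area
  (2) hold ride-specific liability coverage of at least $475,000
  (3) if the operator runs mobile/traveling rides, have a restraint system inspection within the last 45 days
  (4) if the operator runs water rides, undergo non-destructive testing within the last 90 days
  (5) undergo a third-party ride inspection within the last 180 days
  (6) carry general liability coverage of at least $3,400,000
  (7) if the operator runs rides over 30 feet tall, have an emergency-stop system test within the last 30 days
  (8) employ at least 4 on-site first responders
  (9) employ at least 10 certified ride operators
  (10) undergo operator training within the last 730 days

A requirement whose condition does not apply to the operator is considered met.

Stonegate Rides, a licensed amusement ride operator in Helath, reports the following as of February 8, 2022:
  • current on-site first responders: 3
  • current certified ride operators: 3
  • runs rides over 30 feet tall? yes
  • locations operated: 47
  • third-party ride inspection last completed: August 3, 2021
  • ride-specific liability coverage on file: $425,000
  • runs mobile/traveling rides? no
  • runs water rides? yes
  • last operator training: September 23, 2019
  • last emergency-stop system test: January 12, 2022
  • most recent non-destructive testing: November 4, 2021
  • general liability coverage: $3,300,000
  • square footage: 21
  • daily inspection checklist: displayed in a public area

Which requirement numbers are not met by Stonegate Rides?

2, 4, 5, 6, 8, 9, 10

1. daily inspection checklist present → met
2. ride-specific liability coverage $425,000 < $475,000 → not met
3. condition 'runs mobile/traveling rides' does not hold → requirement n/a → met
4. condition 'runs water rides' holds; non-destructive testing 96 days ago vs limit 90 → not met
5. third-party ride inspection 189 days ago vs limit 180 → not met
6. general liability coverage $3,300,000 < $3,400,000 → not met
7. condition 'runs rides over 30 feet tall' holds; emergency-stop system test 27 days ago vs limit 30 → met
8. on-site first responders 3 < 4 → not met
9. certified ride operators 3 < 10 → not met
10. operator training 869 days ago vs limit 730 → not met
Not met: 2, 4, 5, 6, 8, 9, 10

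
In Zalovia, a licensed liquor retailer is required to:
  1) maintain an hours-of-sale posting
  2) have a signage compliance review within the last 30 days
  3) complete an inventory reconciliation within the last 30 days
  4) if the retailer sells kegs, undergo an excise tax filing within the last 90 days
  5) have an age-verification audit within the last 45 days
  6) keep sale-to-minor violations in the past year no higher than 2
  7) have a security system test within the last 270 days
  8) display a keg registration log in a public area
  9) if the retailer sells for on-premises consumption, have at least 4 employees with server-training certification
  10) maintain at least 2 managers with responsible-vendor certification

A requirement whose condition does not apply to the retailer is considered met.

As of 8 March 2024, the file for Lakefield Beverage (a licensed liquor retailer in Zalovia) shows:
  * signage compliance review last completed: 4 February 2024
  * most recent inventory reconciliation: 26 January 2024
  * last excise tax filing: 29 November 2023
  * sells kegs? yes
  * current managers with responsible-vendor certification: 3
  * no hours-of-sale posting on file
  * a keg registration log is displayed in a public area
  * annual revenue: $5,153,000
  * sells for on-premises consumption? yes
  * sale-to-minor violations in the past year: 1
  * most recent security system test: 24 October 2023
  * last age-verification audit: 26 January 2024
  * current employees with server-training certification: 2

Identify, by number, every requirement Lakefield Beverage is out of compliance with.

1, 2, 3, 4, 9

1. hours-of-sale posting absent → not met
2. signage compliance review 33 days ago vs limit 30 → not met
3. inventory reconciliation 42 days ago vs limit 30 → not met
4. condition 'sells kegs' holds; excise tax filing 100 days ago vs limit 90 → not met
5. age-verification audit 42 days ago vs limit 45 → met
6. sale-to-minor violations in the past year 1 ≤ 2 → met
7. security system test 136 days ago vs limit 270 → met
8. keg registration log present → met
9. condition 'sells for on-premises consumption' holds; employees with server-training certification 2 < 4 → not met
10. managers with responsible-vendor certification 3 ≥ 2 → met
Not met: 1, 2, 3, 4, 9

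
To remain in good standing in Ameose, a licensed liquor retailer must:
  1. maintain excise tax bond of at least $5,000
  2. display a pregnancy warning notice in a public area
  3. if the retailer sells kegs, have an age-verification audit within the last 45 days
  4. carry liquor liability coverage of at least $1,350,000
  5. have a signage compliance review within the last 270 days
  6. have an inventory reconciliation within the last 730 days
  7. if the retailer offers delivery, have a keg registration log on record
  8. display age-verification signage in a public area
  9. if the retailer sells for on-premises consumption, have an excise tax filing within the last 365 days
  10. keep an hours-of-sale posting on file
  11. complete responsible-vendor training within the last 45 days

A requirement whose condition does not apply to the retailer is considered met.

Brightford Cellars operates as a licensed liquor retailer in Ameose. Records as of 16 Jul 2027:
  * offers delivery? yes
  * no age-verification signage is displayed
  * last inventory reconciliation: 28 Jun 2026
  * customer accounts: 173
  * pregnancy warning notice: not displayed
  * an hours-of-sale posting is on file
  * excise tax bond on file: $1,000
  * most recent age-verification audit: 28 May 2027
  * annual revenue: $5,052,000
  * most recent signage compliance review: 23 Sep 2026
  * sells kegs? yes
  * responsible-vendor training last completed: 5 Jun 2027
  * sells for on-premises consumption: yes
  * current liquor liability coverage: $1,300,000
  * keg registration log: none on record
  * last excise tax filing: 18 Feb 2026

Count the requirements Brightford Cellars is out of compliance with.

1. excise tax bond $1,000 < $5,000 → not met
2. pregnancy warning notice absent → not met
3. condition 'sells kegs' holds; age-verification audit 49 days ago vs limit 45 → not met
4. liquor liability coverage $1,300,000 < $1,350,000 → not met
5. signage compliance review 296 days ago vs limit 270 → not met
6. inventory reconciliation 383 days ago vs limit 730 → met
7. condition 'offers delivery' holds; keg registration log absent → not met
8. age-verification signage absent → not met
9. condition 'sells for on-premises consumption' holds; excise tax filing 513 days ago vs limit 365 → not met
10. hours-of-sale posting present → met
11. responsible-vendor training 41 days ago vs limit 45 → met
Not met: 8 of 11

8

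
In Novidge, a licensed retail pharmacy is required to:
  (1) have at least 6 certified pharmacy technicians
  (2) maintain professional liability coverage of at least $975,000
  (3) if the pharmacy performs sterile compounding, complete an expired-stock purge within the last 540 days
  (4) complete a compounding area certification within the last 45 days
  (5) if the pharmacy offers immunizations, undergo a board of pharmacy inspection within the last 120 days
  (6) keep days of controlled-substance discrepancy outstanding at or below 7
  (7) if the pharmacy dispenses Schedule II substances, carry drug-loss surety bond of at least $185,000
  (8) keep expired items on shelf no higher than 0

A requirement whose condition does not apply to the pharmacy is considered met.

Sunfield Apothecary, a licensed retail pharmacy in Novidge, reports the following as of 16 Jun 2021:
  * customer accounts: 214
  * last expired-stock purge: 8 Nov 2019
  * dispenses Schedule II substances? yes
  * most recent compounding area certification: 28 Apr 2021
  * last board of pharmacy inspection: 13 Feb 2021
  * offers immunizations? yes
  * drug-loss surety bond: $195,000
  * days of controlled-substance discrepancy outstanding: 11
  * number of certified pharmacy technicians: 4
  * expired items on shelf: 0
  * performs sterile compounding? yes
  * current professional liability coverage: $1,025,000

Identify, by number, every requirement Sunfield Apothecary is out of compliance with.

1, 3, 4, 5, 6

1. certified pharmacy technicians 4 < 6 → not met
2. professional liability coverage $1,025,000 ≥ $975,000 → met
3. condition 'performs sterile compounding' holds; expired-stock purge 586 days ago vs limit 540 → not met
4. compounding area certification 49 days ago vs limit 45 → not met
5. condition 'offers immunizations' holds; board of pharmacy inspection 123 days ago vs limit 120 → not met
6. days of controlled-substance discrepancy outstanding 11 > 7 → not met
7. condition 'dispenses Schedule II substances' holds; drug-loss surety bond $195,000 ≥ $185,000 → met
8. expired items on shelf 0 ≤ 0 → met
Not met: 1, 3, 4, 5, 6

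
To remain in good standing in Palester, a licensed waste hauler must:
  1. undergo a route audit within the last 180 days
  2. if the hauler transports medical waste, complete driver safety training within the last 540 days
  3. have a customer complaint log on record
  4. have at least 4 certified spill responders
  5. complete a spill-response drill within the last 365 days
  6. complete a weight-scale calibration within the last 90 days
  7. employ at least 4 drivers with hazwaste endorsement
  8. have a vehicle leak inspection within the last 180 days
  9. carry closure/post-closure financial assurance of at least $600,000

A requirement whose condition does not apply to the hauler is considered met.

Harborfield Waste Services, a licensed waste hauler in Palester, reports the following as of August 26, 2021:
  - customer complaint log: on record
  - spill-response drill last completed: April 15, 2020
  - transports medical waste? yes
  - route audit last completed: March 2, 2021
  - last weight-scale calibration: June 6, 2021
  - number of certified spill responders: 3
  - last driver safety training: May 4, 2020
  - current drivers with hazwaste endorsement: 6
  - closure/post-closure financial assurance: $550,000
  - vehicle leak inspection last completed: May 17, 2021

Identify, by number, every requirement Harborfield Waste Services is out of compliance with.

1. route audit 177 days ago vs limit 180 → met
2. condition 'transports medical waste' holds; driver safety training 479 days ago vs limit 540 → met
3. customer complaint log present → met
4. certified spill responders 3 < 4 → not met
5. spill-response drill 498 days ago vs limit 365 → not met
6. weight-scale calibration 81 days ago vs limit 90 → met
7. drivers with hazwaste endorsement 6 ≥ 4 → met
8. vehicle leak inspection 101 days ago vs limit 180 → met
9. closure/post-closure financial assurance $550,000 < $600,000 → not met
Not met: 4, 5, 9

4, 5, 9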